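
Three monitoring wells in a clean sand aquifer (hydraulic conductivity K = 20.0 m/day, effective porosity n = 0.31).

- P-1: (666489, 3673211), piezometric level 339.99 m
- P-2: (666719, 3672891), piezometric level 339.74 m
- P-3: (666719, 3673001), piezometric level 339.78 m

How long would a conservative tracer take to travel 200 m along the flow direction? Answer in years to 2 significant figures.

Differences from P-1: to P-2 (Δx, Δy, Δh) = (230, -320, -0.25); to P-3 = (230, -210, -0.21).
Determinant of the coordinate differences = 230·(-210) − 230·(-320) = 25300.
∂h/∂x = [(-0.25)·(-210) − (-0.21)·(-320)] / 25300 = -0.0005810
∂h/∂y = [230·(-0.21) − 230·(-0.25)] / 25300 = +0.0003636
|∇h| = √(-0.0005810² + 0.0003636²) = 0.0006854
Seepage velocity v = K·i/n = 20.0 × 0.0006854 / 0.31 = 0.04422 m/day.
t = 200 / 0.04422 = 4523 days = 12.4 years.

12 years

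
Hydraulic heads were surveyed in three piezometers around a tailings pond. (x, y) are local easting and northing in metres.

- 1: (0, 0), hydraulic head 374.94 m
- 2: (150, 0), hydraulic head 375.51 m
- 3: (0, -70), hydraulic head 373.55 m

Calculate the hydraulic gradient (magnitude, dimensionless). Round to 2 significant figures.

∂h/∂x = (375.51 − 374.94) / (150 − 0) = +0.003800
∂h/∂y = (373.55 − 374.94) / (-70 − 0) = +0.01986
|∇h| = √(0.003800² + 0.01986²) = 0.02022

0.020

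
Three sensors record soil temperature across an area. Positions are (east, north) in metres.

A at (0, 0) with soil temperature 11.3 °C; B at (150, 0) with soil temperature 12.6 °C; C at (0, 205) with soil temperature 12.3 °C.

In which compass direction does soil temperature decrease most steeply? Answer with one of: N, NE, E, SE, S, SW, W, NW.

∂T/∂x = (12.6 − 11.3) / (150 − 0) = +0.008667
∂T/∂y = (12.3 − 11.3) / (205 − 0) = +0.004878
Steepest decrease is along −∇f = (-0.008667 E, -0.004878 N) → southwest.

SW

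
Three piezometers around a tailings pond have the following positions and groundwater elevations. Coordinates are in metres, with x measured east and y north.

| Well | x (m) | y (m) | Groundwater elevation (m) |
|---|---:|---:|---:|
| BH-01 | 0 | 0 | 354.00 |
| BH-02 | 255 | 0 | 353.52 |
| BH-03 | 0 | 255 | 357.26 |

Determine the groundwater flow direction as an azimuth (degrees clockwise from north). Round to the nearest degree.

172°

∂h/∂x = (353.52 − 354.00) / (255 − 0) = -0.001882
∂h/∂y = (357.26 − 354.00) / (255 − 0) = +0.01278
Flow direction (−∇h) has components (+0.001882 E, -0.01278 N).
Azimuth = atan2(E, N) = atan2(+0.001882, -0.01278) = 171.6° ≈ 172°.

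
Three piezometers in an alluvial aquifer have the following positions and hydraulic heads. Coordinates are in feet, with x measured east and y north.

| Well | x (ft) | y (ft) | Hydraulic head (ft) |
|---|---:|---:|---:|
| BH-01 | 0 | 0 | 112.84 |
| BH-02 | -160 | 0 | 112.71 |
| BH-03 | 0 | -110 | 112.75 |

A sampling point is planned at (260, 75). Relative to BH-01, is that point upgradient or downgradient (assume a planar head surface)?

∂h/∂x = (112.71 − 112.84) / (-160 − 0) = +0.0008125
∂h/∂y = (112.75 − 112.84) / (-110 − 0) = +0.0008182
Head at (260, 75) = 112.84 + (+0.0008125)·(260) + (+0.0008182)·(75) = 113.11 ft.
That is higher than the 112.84 ft at BH-01, so the point is upgradient.

upgradient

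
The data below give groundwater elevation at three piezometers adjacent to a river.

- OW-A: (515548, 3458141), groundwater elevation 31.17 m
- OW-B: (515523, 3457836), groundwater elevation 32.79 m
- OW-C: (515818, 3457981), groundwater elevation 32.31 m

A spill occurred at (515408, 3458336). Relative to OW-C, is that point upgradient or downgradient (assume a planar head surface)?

With h = a·x + b·y + c and OW-A as origin, the differences give:
  (-25)·a + (-305)·b = +1.62
  270·a + (-160)·b = +1.14
Eliminate b (×(-160) and ×(-305), subtract): 86350·a = 88.500 → a = ∂h/∂x = +0.001025
Back-substitute: b = ∂h/∂y = -0.005395.
Head at (515408, 3458336) = 31.17 + (+0.001025)·(-140) + (-0.005395)·(195) = 29.97 m.
That is lower than the 32.31 m at OW-C, so the point is downgradient.

downgradient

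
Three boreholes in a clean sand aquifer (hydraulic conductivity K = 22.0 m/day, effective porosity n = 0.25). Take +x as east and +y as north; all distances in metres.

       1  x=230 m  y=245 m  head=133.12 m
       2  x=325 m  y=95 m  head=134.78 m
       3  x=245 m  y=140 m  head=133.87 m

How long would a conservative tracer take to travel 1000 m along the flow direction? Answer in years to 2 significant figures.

Taking 1 as reference: 2−1 = (95, -150, +1.66); 3−1 = (15, -105, +0.75).
Solve a·Δx + b·Δy = Δh: det = 95·(-105) − 15·(-150) = -7725.
∂h/∂x = [(+1.66)·(-105) − (+0.75)·(-150)] / -7725 = +0.008000
∂h/∂y = [95·(+0.75) − 15·(+1.66)] / -7725 = -0.006000
|∇h| = √(0.008000² + -0.006000²) = 0.01
Seepage velocity v = K·i/n = 22.0 × 0.01 / 0.25 = 0.88 m/day.
t = 1000 / 0.88 = 1136 days = 3.11 years.

3.1 years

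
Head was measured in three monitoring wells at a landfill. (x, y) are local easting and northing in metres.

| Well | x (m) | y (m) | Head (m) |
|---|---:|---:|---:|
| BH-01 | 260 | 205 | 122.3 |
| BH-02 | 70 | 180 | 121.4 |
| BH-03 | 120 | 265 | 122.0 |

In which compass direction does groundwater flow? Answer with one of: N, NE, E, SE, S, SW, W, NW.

SW

Taking BH-01 as reference: BH-02−BH-01 = (-190, -25, -0.9); BH-03−BH-01 = (-140, 60, -0.3).
Determinant of the coordinate differences = (-190)·60 − (-140)·(-25) = -14900.
∂h/∂x = [(-0.9)·60 − (-0.3)·(-25)] / -14900 = +0.004128
∂h/∂y = [(-190)·(-0.3) − (-140)·(-0.9)] / -14900 = +0.004631
Flow = −∇h = (-0.004128 east, -0.004631 north), which points southwest.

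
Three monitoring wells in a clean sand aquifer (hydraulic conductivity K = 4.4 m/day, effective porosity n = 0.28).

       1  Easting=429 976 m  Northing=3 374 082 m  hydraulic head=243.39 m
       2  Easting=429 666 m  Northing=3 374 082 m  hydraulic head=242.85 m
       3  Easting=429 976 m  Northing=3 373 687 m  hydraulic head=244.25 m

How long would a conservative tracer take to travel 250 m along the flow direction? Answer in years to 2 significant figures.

16 years

∂h/∂x = (242.85 − 243.39) / (429666 − 429976) = +0.001742
∂h/∂y = (244.25 − 243.39) / (3373687 − 3374082) = -0.002177
|∇h| = √(0.001742² + -0.002177²) = 0.002788
Seepage velocity v = K·i/n = 4.4 × 0.002788 / 0.28 = 0.04381 m/day.
t = 250 / 0.04381 = 5706 days = 15.6 years.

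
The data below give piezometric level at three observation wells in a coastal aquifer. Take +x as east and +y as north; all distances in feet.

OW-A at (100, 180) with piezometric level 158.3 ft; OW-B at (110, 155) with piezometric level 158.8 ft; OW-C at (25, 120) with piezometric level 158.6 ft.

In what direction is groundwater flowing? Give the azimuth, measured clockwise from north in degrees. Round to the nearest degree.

331°

With h = a·x + b·y + c and OW-A as origin, the differences give:
  10·a + (-25)·b = +0.5
  (-75)·a + (-60)·b = +0.3
Eliminate b (×(-60) and ×(-25), subtract): -2475·a = -22.50 → a = ∂h/∂x = +0.009091
Back-substitute: b = ∂h/∂y = -0.01636.
Flow direction (−∇h) has components (-0.009091 E, +0.01636 N).
Azimuth = atan2(E, N) = atan2(-0.009091, +0.01636) = 330.9° ≈ 331°.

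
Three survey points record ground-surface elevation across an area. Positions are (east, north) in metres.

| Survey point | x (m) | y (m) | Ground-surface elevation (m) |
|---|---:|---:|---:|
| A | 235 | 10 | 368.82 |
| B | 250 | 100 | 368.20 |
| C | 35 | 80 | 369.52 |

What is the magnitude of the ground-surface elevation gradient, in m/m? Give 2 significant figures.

With z = a·x + b·y + c and A as origin, the differences give:
  15·a + 90·b = -0.62
  (-200)·a + 70·b = +0.70
Eliminate b (×70 and ×90, subtract): 19050·a = -106.400 → a = ∂z/∂x = -0.005585
Back-substitute: b = ∂z/∂y = -0.005958.
|∇f| = √(-0.005585² + -0.005958²) = 0.008166 m/m

0.0082 m/m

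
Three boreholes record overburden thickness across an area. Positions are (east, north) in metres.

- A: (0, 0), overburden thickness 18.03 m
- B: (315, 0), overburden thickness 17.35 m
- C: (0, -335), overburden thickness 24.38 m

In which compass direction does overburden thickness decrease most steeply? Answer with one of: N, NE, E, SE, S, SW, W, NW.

N

∂d/∂x = (17.35 − 18.03) / (315 − 0) = -0.002159
∂d/∂y = (24.38 − 18.03) / (-335 − 0) = -0.01896
Steepest decrease is along −∇f = (+0.002159 E, +0.01896 N) → north.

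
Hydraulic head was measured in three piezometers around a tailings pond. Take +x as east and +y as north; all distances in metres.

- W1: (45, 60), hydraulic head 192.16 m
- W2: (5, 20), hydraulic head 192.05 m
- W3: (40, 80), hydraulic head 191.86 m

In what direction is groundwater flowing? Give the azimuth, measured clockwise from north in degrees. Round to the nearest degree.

309°

Three-point gradient (reference W1): Δ to W2 = (-40, -40, -0.11), Δ to W3 = (-5, 20, -0.30).
∂h/∂x = +0.01420, ∂h/∂y = -0.01145 (det = -1000).
Flow direction (−∇h) has components (-0.01420 E, +0.01145 N).
Azimuth = atan2(E, N) = atan2(-0.01420, +0.01145) = 308.9° ≈ 309°.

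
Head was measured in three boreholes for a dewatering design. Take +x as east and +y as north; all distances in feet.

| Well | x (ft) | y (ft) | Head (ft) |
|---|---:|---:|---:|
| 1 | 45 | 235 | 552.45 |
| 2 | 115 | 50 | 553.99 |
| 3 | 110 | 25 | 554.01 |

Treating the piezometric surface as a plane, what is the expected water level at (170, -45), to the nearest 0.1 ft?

Three-point gradient (reference 1): Δ to 2 = (70, -185, +1.54), Δ to 3 = (65, -210, +1.56).
∂h/∂x = +0.01301, ∂h/∂y = -0.003402 (det = -2675).
h(170, -45) = 552.45 + (+0.01301)·(125) + (-0.003402)·(-280) = 552.45 +1.626 +0.953 = 555.029 ft.

555.0 ft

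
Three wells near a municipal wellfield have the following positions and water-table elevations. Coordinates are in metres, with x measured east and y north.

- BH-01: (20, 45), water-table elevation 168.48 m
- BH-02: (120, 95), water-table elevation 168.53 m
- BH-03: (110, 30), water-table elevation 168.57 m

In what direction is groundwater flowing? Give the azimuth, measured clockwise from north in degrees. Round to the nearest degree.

Differences from BH-01: to BH-02 (Δx, Δy, Δh) = (100, 50, +0.05); to BH-03 = (90, -15, +0.09).
Solve a·Δx + b·Δy = Δh: det = 100·(-15) − 90·50 = -6000.
∂h/∂x = [(+0.05)·(-15) − (+0.09)·50] / -6000 = +0.0008750
∂h/∂y = [100·(+0.09) − 90·(+0.05)] / -6000 = -0.0007500
Flow direction (−∇h) has components (-0.0008750 E, +0.0007500 N).
Azimuth = atan2(E, N) = atan2(-0.0008750, +0.0007500) = 310.6° ≈ 311°.

311°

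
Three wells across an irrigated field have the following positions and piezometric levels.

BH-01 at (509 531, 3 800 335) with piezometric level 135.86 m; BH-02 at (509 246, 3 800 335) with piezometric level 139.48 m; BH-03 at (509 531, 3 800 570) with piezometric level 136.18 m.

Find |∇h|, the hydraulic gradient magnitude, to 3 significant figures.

∂h/∂x = (139.48 − 135.86) / (509246 − 509531) = -0.01270
∂h/∂y = (136.18 − 135.86) / (3800570 − 3800335) = +0.001362
|∇h| = √(-0.01270² + 0.001362²) = 0.01277

0.0128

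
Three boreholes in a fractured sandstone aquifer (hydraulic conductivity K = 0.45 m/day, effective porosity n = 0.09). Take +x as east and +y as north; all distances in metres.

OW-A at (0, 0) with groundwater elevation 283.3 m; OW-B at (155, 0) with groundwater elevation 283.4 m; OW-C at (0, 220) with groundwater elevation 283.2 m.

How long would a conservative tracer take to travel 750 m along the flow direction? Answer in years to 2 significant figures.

∂h/∂x = (283.4 − 283.3) / (155 − 0) = +0.0006452
∂h/∂y = (283.2 − 283.3) / (220 − 0) = -0.0004545
|∇h| = √(0.0006452² + -0.0004545²) = 0.0007892
Seepage velocity v = K·i/n = 0.45 × 0.0007892 / 0.09 = 0.003946 m/day.
t = 750 / 0.003946 = 1.901e+05 days = 520 years.

520 years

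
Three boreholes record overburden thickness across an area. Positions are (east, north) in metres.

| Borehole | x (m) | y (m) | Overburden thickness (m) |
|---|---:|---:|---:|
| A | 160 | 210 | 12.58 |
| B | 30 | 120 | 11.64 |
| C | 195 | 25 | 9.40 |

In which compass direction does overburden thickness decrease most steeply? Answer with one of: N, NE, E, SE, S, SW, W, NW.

Taking A as reference: B−A = (-130, -90, -0.94); C−A = (35, -185, -3.18).
Determinant of the coordinate differences = (-130)·(-185) − 35·(-90) = 27200.
∂d/∂x = [(-0.94)·(-185) − (-3.18)·(-90)] / 27200 = -0.004129
∂d/∂y = [(-130)·(-3.18) − 35·(-0.94)] / 27200 = +0.01641
Steepest decrease is along −∇f = (+0.004129 E, -0.01641 N) → south.

S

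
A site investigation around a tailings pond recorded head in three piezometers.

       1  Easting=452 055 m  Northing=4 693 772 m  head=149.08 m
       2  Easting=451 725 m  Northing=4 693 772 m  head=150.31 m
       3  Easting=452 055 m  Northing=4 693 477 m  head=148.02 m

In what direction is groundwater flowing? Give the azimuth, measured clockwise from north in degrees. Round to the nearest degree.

134°

∂h/∂x = (150.31 − 149.08) / (451725 − 452055) = -0.003727
∂h/∂y = (148.02 − 149.08) / (4693477 − 4693772) = +0.003593
Flow direction (−∇h) has components (+0.003727 E, -0.003593 N).
Azimuth = atan2(E, N) = atan2(+0.003727, -0.003593) = 134.0° ≈ 134°.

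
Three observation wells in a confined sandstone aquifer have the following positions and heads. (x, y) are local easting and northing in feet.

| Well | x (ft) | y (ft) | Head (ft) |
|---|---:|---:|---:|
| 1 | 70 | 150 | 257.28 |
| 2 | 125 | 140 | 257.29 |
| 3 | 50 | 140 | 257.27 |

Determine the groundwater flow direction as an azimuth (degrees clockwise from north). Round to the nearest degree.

210°

Differences from 1: to 2 (Δx, Δy, Δh) = (55, -10, +0.01); to 3 = (-20, -10, -0.01).
Solve a·Δx + b·Δy = Δh: det = 55·(-10) − (-20)·(-10) = -750.
∂h/∂x = [(+0.01)·(-10) − (-0.01)·(-10)] / -750 = +0.0002667
∂h/∂y = [55·(-0.01) − (-20)·(+0.01)] / -750 = +0.0004667
Flow direction (−∇h) has components (-0.0002667 E, -0.0004667 N).
Azimuth = atan2(E, N) = atan2(-0.0002667, -0.0004667) = 209.7° ≈ 210°.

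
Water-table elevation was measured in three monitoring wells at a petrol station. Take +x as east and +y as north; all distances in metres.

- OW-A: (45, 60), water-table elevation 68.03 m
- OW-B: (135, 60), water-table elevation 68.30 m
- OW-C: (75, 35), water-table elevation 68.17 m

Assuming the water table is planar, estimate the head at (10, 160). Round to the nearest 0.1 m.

67.7 m

Differences from OW-A: to OW-B (Δx, Δy, Δh) = (90, 0, +0.27); to OW-C = (30, -25, +0.14).
Solve a·Δx + b·Δy = Δh: det = 90·(-25) − 30·0 = -2250.
∂h/∂x = [(+0.27)·(-25) − (+0.14)·0] / -2250 = +0.003000
∂h/∂y = [90·(+0.14) − 30·(+0.27)] / -2250 = -0.002000
h(10, 160) = 68.03 + (+0.003000)·(-35) + (-0.002000)·(100) = 68.03 -0.105 -0.200 = 67.725 m.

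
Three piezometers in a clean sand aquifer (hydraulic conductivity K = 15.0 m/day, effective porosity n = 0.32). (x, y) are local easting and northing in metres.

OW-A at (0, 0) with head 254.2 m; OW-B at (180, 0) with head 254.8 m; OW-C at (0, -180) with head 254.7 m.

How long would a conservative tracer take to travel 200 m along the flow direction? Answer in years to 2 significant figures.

2.7 years

∂h/∂x = (254.8 − 254.2) / (180 − 0) = +0.003333
∂h/∂y = (254.7 − 254.2) / (-180 − 0) = -0.002778
|∇h| = √(0.003333² + -0.002778²) = 0.004339
Seepage velocity v = K·i/n = 15.0 × 0.004339 / 0.32 = 0.2034 m/day.
t = 200 / 0.2034 = 983.3 days = 2.69 years.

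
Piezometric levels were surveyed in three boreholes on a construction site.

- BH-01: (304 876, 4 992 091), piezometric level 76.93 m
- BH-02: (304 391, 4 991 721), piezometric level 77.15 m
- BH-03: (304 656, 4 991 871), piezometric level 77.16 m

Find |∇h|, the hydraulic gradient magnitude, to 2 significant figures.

0.0029

Differences from BH-01: to BH-02 (Δx, Δy, Δh) = (-485, -370, +0.22); to BH-03 = (-220, -220, +0.23).
Determinant of the coordinate differences = (-485)·(-220) − (-220)·(-370) = 25300.
∂h/∂x = [(+0.22)·(-220) − (+0.23)·(-370)] / 25300 = +0.001451
∂h/∂y = [(-485)·(+0.23) − (-220)·(+0.22)] / 25300 = -0.002496
|∇h| = √(0.001451² + -0.002496²) = 0.002887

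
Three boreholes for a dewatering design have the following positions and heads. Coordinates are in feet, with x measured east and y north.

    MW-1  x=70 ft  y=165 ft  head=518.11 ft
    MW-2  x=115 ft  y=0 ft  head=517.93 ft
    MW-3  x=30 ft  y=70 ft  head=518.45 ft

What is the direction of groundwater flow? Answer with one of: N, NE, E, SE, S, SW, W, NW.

E

Three-point gradient (reference MW-1): Δ to MW-2 = (45, -165, -0.18), Δ to MW-3 = (-40, -95, +0.34).
∂h/∂x = -0.006731, ∂h/∂y = -0.0007448 (det = -10875).
Flow = −∇h = (+0.006731 east, +0.0007448 north), which points east.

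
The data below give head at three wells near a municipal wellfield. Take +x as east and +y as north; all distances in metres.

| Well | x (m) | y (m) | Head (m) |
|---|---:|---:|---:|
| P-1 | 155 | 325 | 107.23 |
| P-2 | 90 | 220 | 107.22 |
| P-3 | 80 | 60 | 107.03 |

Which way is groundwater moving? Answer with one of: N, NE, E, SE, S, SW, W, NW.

SE

With h = a·x + b·y + c and P-1 as origin, the differences give:
  (-65)·a + (-105)·b = -0.01
  (-75)·a + (-265)·b = -0.20
Eliminate b (×(-265) and ×(-105), subtract): 9350·a = -18.350 → a = ∂h/∂x = -0.001963
Back-substitute: b = ∂h/∂y = +0.001310.
Flow = −∇h = (+0.001963 east, -0.001310 north), which points southeast.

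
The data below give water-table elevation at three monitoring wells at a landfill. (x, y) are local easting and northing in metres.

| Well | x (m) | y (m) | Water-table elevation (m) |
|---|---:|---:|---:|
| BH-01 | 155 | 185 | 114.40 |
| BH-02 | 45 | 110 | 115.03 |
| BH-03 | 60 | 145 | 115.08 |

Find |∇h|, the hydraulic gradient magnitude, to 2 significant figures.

Differences from BH-01: to BH-02 (Δx, Δy, Δh) = (-110, -75, +0.63); to BH-03 = (-95, -40, +0.68).
Solve a·Δx + b·Δy = Δh: det = (-110)·(-40) − (-95)·(-75) = -2725.
∂h/∂x = [(+0.63)·(-40) − (+0.68)·(-75)] / -2725 = -0.009468
∂h/∂y = [(-110)·(+0.68) − (-95)·(+0.63)] / -2725 = +0.005486
|∇h| = √(-0.009468² + 0.005486²) = 0.01094

0.011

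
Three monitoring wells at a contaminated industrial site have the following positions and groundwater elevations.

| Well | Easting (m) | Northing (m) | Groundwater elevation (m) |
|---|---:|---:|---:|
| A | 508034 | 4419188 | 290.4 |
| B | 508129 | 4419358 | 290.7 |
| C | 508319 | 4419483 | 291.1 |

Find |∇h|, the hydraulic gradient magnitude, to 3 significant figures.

0.00176

Three-point gradient (reference A): Δ to B = (95, 170, +0.3), Δ to C = (285, 295, +0.7).
∂h/∂x = +0.001493, ∂h/∂y = +0.0009302 (det = -20425).
|∇h| = √(0.001493² + 0.0009302²) = 0.001759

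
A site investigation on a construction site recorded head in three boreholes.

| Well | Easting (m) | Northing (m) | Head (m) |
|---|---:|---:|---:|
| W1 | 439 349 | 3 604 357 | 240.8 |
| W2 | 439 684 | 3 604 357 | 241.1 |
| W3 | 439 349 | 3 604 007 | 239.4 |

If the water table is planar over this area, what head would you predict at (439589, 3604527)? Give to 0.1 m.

∂h/∂x = (241.1 − 240.8) / (439684 − 439349) = +0.0008955
∂h/∂y = (239.4 − 240.8) / (3604007 − 3604357) = +0.004000
h(439589, 3604527) = 240.8 + (+0.0008955)·(240) + (+0.004000)·(170) = 240.8 +0.215 +0.680 = 241.695 m.

241.7 m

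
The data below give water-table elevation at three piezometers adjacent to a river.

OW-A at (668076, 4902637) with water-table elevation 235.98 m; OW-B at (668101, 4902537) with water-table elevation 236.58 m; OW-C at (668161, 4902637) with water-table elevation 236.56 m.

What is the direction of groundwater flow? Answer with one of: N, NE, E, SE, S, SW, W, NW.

NW

Three-point gradient (reference OW-A): Δ to OW-B = (25, -100, +0.60), Δ to OW-C = (85, 0, +0.58).
∂h/∂x = +0.006824, ∂h/∂y = -0.004294 (det = 8500).
Flow = −∇h = (-0.006824 east, +0.004294 north), which points northwest.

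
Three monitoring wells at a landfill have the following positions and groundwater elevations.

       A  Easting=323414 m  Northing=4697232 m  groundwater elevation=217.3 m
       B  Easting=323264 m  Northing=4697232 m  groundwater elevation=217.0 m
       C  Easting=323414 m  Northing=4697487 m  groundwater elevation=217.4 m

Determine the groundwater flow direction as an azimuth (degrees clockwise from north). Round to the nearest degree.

259°

∂h/∂x = (217.0 − 217.3) / (323264 − 323414) = +0.002000
∂h/∂y = (217.4 − 217.3) / (4697487 − 4697232) = +0.0003922
Flow direction (−∇h) has components (-0.002000 E, -0.0003922 N).
Azimuth = atan2(E, N) = atan2(-0.002000, -0.0003922) = 258.9° ≈ 259°.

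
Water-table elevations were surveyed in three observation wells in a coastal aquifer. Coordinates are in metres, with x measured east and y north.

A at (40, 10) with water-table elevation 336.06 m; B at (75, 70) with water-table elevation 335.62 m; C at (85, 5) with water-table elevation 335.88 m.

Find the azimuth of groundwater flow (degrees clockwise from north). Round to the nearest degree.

Differences from A: to B (Δx, Δy, Δh) = (35, 60, -0.44); to C = (45, -5, -0.18).
Determinant of the coordinate differences = 35·(-5) − 45·60 = -2875.
∂h/∂x = [(-0.44)·(-5) − (-0.18)·60] / -2875 = -0.004522
∂h/∂y = [35·(-0.18) − 45·(-0.44)] / -2875 = -0.004696
Flow direction (−∇h) has components (+0.004522 E, +0.004696 N).
Azimuth = atan2(E, N) = atan2(+0.004522, +0.004696) = 43.9° ≈ 044°.

044°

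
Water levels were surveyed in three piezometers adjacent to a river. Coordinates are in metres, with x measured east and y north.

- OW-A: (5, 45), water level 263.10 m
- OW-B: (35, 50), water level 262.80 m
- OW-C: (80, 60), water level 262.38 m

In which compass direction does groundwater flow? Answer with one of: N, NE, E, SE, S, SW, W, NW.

SE

With h = a·x + b·y + c and OW-A as origin, the differences give:
  30·a + 5·b = -0.30
  75·a + 15·b = -0.72
Eliminate b (×15 and ×5, subtract): 75·a = -0.900 → a = ∂h/∂x = -0.01200
Back-substitute: b = ∂h/∂y = +0.01200.
Flow = −∇h = (+0.01200 east, -0.01200 north), which points southeast.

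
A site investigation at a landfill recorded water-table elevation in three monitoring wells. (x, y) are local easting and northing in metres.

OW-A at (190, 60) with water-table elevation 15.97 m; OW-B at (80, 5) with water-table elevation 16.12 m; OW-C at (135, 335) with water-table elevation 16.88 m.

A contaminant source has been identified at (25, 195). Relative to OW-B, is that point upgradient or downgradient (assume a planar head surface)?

With h = a·x + b·y + c and OW-A as origin, the differences give:
  (-110)·a + (-55)·b = +0.15
  (-55)·a + 275·b = +0.91
Eliminate b (×275 and ×(-55), subtract): -33275·a = 91.300 → a = ∂h/∂x = -0.002744
Back-substitute: b = ∂h/∂y = +0.002760.
Head at (25, 195) = 15.97 + (-0.002744)·(-165) + (+0.002760)·(135) = 16.80 m.
That is higher than the 16.12 m at OW-B, so the point is upgradient.

upgradient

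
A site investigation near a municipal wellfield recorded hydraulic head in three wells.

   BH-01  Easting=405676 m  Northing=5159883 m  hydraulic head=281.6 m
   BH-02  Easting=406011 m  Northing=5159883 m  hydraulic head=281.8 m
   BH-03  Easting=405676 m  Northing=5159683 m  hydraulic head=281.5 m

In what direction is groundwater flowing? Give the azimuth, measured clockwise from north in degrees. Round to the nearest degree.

230°

∂h/∂x = (281.8 − 281.6) / (406011 − 405676) = +0.0005970
∂h/∂y = (281.5 − 281.6) / (5159683 − 5159883) = +0.0005000
Flow direction (−∇h) has components (-0.0005970 E, -0.0005000 N).
Azimuth = atan2(E, N) = atan2(-0.0005970, -0.0005000) = 230.1° ≈ 230°.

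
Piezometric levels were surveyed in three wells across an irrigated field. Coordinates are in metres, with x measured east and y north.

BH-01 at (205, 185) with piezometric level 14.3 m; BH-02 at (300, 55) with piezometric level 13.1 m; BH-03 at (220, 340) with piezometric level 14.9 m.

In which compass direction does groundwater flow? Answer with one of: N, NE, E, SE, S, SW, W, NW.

Differences from BH-01: to BH-02 (Δx, Δy, Δh) = (95, -130, -1.2); to BH-03 = (15, 155, +0.6).
Solve a·Δx + b·Δy = Δh: det = 95·155 − 15·(-130) = 16675.
∂h/∂x = [(-1.2)·155 − (+0.6)·(-130)] / 16675 = -0.006477
∂h/∂y = [95·(+0.6) − 15·(-1.2)] / 16675 = +0.004498
Flow = −∇h = (+0.006477 east, -0.004498 north), which points southeast.

SE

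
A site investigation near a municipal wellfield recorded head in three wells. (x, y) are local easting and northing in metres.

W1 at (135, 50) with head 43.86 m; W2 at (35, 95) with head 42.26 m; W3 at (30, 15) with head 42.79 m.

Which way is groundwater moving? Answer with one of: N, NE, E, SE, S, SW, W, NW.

Differences from W1: to W2 (Δx, Δy, Δh) = (-100, 45, -1.60); to W3 = (-105, -35, -1.07).
Solve a·Δx + b·Δy = Δh: det = (-100)·(-35) − (-105)·45 = 8225.
∂h/∂x = [(-1.60)·(-35) − (-1.07)·45] / 8225 = +0.01266
∂h/∂y = [(-100)·(-1.07) − (-105)·(-1.60)] / 8225 = -0.007416
Flow = −∇h = (-0.01266 east, +0.007416 north), which points northwest.

NW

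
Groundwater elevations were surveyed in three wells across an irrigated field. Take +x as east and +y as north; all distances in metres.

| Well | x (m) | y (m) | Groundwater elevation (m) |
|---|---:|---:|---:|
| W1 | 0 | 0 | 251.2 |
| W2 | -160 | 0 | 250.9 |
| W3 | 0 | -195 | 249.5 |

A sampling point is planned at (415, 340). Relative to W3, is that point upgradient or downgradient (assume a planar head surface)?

∂h/∂x = (250.9 − 251.2) / (-160 − 0) = +0.001875
∂h/∂y = (249.5 − 251.2) / (-195 − 0) = +0.008718
Head at (415, 340) = 251.2 + (+0.001875)·(415) + (+0.008718)·(340) = 254.94 m.
That is higher than the 249.5 m at W3, so the point is upgradient.

upgradient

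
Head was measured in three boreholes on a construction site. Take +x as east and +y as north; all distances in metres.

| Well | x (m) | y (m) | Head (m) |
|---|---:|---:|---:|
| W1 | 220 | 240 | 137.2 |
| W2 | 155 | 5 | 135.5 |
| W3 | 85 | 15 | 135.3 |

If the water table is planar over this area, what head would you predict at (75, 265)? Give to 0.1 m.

136.8 m

Differences from W1: to W2 (Δx, Δy, Δh) = (-65, -235, -1.7); to W3 = (-135, -225, -1.9).
Solve a·Δx + b·Δy = Δh: det = (-65)·(-225) − (-135)·(-235) = -17100.
∂h/∂x = [(-1.7)·(-225) − (-1.9)·(-235)] / -17100 = +0.003743
∂h/∂y = [(-65)·(-1.9) − (-135)·(-1.7)] / -17100 = +0.006199
h(75, 265) = 137.2 + (+0.003743)·(-145) + (+0.006199)·(25) = 137.2 -0.543 +0.155 = 136.812 m.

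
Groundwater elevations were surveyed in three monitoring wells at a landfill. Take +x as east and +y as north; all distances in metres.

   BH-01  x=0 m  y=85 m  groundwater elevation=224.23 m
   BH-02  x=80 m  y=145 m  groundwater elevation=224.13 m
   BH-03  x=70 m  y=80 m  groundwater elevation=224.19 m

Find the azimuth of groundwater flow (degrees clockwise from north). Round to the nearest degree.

With h = a·x + b·y + c and BH-01 as origin, the differences give:
  80·a + 60·b = -0.10
  70·a + (-5)·b = -0.04
Eliminate b (×(-5) and ×60, subtract): -4600·a = 2.900 → a = ∂h/∂x = -0.0006304
Back-substitute: b = ∂h/∂y = -0.0008261.
Flow direction (−∇h) has components (+0.0006304 E, +0.0008261 N).
Azimuth = atan2(E, N) = atan2(+0.0006304, +0.0008261) = 37.3° ≈ 037°.

037°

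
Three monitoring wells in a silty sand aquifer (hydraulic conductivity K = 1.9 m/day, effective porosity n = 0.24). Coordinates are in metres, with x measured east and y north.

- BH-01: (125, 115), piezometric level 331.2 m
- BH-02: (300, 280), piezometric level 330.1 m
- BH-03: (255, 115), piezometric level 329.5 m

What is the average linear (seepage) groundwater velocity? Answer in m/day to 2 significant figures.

With h = a·x + b·y + c and BH-01 as origin, the differences give:
  175·a + 165·b = -1.1
  130·a + 0·b = -1.7
Eliminate b (×0 and ×165, subtract): -21450·a = 280.50 → a = ∂h/∂x = -0.01308
Back-substitute: b = ∂h/∂y = +0.007203.
|∇h| = √(-0.01308² + 0.007203²) = 0.01493
Seepage velocity v = K·i/n = 1.9 × 0.01493 / 0.24 = 0.1182 m/day.

0.12 m/day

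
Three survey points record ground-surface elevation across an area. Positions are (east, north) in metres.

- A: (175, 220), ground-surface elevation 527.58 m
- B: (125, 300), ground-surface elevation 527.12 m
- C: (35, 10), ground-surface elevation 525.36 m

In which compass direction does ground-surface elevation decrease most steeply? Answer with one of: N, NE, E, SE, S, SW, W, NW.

Taking A as reference: B−A = (-50, 80, -0.46); C−A = (-140, -210, -2.22).
Determinant of the coordinate differences = (-50)·(-210) − (-140)·80 = 21700.
∂z/∂x = [(-0.46)·(-210) − (-2.22)·80] / 21700 = +0.01264
∂z/∂y = [(-50)·(-2.22) − (-140)·(-0.46)] / 21700 = +0.002147
Steepest decrease is along −∇f = (-0.01264 E, -0.002147 N) → west.

W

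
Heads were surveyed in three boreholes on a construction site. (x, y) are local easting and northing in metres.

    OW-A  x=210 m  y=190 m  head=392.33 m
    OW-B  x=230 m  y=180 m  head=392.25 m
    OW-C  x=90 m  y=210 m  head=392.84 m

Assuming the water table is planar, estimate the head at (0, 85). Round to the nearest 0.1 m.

393.3 m

With h = a·x + b·y + c and OW-A as origin, the differences give:
  20·a + (-10)·b = -0.08
  (-120)·a + 20·b = +0.51
Eliminate b (×20 and ×(-10), subtract): -800·a = 3.500 → a = ∂h/∂x = -0.004375
Back-substitute: b = ∂h/∂y = -0.0007500.
h(0, 85) = 392.33 + (-0.004375)·(-210) + (-0.0007500)·(-105) = 392.33 +0.919 +0.079 = 393.328 m.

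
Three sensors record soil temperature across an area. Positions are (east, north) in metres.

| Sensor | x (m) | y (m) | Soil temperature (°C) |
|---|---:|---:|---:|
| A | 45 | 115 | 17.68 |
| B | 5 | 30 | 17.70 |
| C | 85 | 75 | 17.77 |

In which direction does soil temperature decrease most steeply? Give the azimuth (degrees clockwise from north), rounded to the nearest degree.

303°

Taking A as reference: B−A = (-40, -85, +0.02); C−A = (40, -40, +0.09).
Solve a·Δx + b·Δy = ΔT: det = (-40)·(-40) − 40·(-85) = 5000.
∂T/∂x = [(+0.02)·(-40) − (+0.09)·(-85)] / 5000 = +0.001370
∂T/∂y = [(-40)·(+0.09) − 40·(+0.02)] / 5000 = -0.0008800
Steepest decrease is along −∇f: components (-0.001370 E, +0.0008800 N).
Azimuth = atan2(-0.001370, +0.0008800) = 302.7° ≈ 303°.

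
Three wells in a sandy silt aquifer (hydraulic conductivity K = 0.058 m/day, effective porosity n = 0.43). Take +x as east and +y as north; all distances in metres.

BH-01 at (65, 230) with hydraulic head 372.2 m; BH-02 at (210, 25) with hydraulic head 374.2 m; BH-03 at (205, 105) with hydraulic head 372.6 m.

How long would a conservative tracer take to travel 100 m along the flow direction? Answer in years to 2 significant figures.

Three-point gradient (reference BH-01): Δ to BH-02 = (145, -205, +2.0), Δ to BH-03 = (140, -125, +0.4).
∂h/∂x = -0.01589, ∂h/∂y = -0.02099 (det = 10575).
|∇h| = √(-0.01589² + -0.02099²) = 0.02633
Seepage velocity v = K·i/n = 0.058 × 0.02633 / 0.43 = 0.003551 m/day.
t = 100 / 0.003551 = 2.816e+04 days = 77.1 years.

77 years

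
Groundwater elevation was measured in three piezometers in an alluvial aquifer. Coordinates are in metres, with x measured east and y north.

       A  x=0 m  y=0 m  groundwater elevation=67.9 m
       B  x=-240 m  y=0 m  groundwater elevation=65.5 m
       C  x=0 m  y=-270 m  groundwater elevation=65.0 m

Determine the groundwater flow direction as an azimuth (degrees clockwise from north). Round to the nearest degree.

223°

∂h/∂x = (65.5 − 67.9) / (-240 − 0) = +0.01000
∂h/∂y = (65.0 − 67.9) / (-270 − 0) = +0.01074
Flow direction (−∇h) has components (-0.01000 E, -0.01074 N).
Azimuth = atan2(E, N) = atan2(-0.01000, -0.01074) = 223.0° ≈ 223°.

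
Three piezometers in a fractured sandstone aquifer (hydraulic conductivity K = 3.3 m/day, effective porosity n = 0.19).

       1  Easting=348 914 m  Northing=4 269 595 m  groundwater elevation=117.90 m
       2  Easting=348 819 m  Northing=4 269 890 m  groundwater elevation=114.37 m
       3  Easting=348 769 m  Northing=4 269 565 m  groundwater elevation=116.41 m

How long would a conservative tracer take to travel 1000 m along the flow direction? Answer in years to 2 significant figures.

11 years

Taking 1 as reference: 2−1 = (-95, 295, -3.53); 3−1 = (-145, -30, -1.49).
Determinant of the coordinate differences = (-95)·(-30) − (-145)·295 = 45625.
∂h/∂x = [(-3.53)·(-30) − (-1.49)·295] / 45625 = +0.01196
∂h/∂y = [(-95)·(-1.49) − (-145)·(-3.53)] / 45625 = -0.008116
|∇h| = √(0.01196² + -0.008116²) = 0.01445
Seepage velocity v = K·i/n = 3.3 × 0.01445 / 0.19 = 0.251 m/day.
t = 1000 / 0.251 = 3984 days = 10.9 years.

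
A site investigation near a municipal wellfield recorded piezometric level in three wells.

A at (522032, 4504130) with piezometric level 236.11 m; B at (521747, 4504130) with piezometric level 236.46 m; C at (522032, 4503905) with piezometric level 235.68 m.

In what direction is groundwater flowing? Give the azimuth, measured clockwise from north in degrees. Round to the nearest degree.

∂h/∂x = (236.46 − 236.11) / (521747 − 522032) = -0.001228
∂h/∂y = (235.68 − 236.11) / (4503905 − 4504130) = +0.001911
Flow direction (−∇h) has components (+0.001228 E, -0.001911 N).
Azimuth = atan2(E, N) = atan2(+0.001228, -0.001911) = 147.3° ≈ 147°.

147°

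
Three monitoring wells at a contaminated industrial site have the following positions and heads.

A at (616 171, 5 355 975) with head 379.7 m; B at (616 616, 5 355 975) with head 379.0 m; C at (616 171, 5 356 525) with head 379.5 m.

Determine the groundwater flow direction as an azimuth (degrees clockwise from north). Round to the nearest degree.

077°

∂h/∂x = (379.0 − 379.7) / (616616 − 616171) = -0.001573
∂h/∂y = (379.5 − 379.7) / (5356525 − 5355975) = -0.0003636
Flow direction (−∇h) has components (+0.001573 E, +0.0003636 N).
Azimuth = atan2(E, N) = atan2(+0.001573, +0.0003636) = 77.0° ≈ 077°.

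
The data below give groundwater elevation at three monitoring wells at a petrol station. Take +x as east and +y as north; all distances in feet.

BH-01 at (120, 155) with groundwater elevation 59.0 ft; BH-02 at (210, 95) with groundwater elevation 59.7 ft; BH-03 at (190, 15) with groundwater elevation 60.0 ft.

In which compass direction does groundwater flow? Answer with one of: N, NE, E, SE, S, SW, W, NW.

Taking BH-01 as reference: BH-02−BH-01 = (90, -60, +0.7); BH-03−BH-01 = (70, -140, +1.0).
Determinant of the coordinate differences = 90·(-140) − 70·(-60) = -8400.
∂h/∂x = [(+0.7)·(-140) − (+1.0)·(-60)] / -8400 = +0.004524
∂h/∂y = [90·(+1.0) − 70·(+0.7)] / -8400 = -0.004881
Flow = −∇h = (-0.004524 east, +0.004881 north), which points northwest.

NW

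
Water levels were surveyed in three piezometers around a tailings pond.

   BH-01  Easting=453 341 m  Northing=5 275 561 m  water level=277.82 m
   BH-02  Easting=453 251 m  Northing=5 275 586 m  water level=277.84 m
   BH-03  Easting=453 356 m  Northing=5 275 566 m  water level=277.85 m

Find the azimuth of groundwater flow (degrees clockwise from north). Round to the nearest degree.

Taking BH-01 as reference: BH-02−BH-01 = (-90, 25, +0.02); BH-03−BH-01 = (15, 5, +0.03).
Determinant of the coordinate differences = (-90)·5 − 15·25 = -825.
∂h/∂x = [(+0.02)·5 − (+0.03)·25] / -825 = +0.0007879
∂h/∂y = [(-90)·(+0.03) − 15·(+0.02)] / -825 = +0.003636
Flow direction (−∇h) has components (-0.0007879 E, -0.003636 N).
Azimuth = atan2(E, N) = atan2(-0.0007879, -0.003636) = 192.2° ≈ 192°.

192°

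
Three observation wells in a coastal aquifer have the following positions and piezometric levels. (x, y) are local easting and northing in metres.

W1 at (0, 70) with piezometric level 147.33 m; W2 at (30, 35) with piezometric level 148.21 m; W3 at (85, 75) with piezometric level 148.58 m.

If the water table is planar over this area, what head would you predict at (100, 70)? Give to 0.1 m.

148.9 m

Differences from W1: to W2 (Δx, Δy, Δh) = (30, -35, +0.88); to W3 = (85, 5, +1.25).
Determinant of the coordinate differences = 30·5 − 85·(-35) = 3125.
∂h/∂x = [(+0.88)·5 − (+1.25)·(-35)] / 3125 = +0.01541
∂h/∂y = [30·(+1.25) − 85·(+0.88)] / 3125 = -0.01194
h(100, 70) = 147.33 + (+0.01541)·(100) + (-0.01194)·(0) = 147.33 +1.541 -0.000 = 148.871 m.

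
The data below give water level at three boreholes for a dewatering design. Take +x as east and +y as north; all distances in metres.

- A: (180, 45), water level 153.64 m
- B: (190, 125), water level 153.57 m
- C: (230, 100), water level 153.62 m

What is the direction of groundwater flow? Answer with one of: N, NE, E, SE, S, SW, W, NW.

NW

Taking A as reference: B−A = (10, 80, -0.07); C−A = (50, 55, -0.02).
Determinant of the coordinate differences = 10·55 − 50·80 = -3450.
∂h/∂x = [(-0.07)·55 − (-0.02)·80] / -3450 = +0.0006522
∂h/∂y = [10·(-0.02) − 50·(-0.07)] / -3450 = -0.0009565
Flow = −∇h = (-0.0006522 east, +0.0009565 north), which points northwest.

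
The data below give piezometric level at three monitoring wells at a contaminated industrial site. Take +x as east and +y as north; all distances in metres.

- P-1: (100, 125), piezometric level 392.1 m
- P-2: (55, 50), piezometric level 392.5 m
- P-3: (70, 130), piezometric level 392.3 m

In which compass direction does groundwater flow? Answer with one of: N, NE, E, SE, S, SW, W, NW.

Taking P-1 as reference: P-2−P-1 = (-45, -75, +0.4); P-3−P-1 = (-30, 5, +0.2).
Solve a·Δx + b·Δy = Δh: det = (-45)·5 − (-30)·(-75) = -2475.
∂h/∂x = [(+0.4)·5 − (+0.2)·(-75)] / -2475 = -0.006869
∂h/∂y = [(-45)·(+0.2) − (-30)·(+0.4)] / -2475 = -0.001212
Flow = −∇h = (+0.006869 east, +0.001212 north), which points east.

E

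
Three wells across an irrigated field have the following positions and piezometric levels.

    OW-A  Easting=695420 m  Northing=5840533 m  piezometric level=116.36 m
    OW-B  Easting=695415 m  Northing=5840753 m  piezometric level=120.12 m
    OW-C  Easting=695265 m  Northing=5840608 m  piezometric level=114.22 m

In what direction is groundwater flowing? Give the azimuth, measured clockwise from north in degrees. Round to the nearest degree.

232°

Three-point gradient (reference OW-A): Δ to OW-B = (-5, 220, +3.76), Δ to OW-C = (-155, 75, -2.14).
∂h/∂x = +0.02232, ∂h/∂y = +0.01760 (det = 33725).
Flow direction (−∇h) has components (-0.02232 E, -0.01760 N).
Azimuth = atan2(E, N) = atan2(-0.02232, -0.01760) = 231.7° ≈ 232°.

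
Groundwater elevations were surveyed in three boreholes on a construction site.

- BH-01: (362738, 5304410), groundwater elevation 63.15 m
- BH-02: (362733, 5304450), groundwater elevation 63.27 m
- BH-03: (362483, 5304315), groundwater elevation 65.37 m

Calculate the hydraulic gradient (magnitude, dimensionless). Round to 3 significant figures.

Three-point gradient (reference BH-01): Δ to BH-02 = (-5, 40, +0.12), Δ to BH-03 = (-255, -95, +2.22).
∂h/∂x = -0.009386, ∂h/∂y = +0.001827 (det = 10675).
|∇h| = √(-0.009386² + 0.001827²) = 0.009562

0.00956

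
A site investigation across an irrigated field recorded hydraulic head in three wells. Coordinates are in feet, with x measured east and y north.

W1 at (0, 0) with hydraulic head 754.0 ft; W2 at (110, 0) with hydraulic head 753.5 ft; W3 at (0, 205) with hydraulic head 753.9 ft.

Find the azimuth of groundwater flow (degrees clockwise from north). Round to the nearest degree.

084°

∂h/∂x = (753.5 − 754.0) / (110 − 0) = -0.004545
∂h/∂y = (753.9 − 754.0) / (205 − 0) = -0.0004878
Flow direction (−∇h) has components (+0.004545 E, +0.0004878 N).
Azimuth = atan2(E, N) = atan2(+0.004545, +0.0004878) = 83.9° ≈ 084°.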